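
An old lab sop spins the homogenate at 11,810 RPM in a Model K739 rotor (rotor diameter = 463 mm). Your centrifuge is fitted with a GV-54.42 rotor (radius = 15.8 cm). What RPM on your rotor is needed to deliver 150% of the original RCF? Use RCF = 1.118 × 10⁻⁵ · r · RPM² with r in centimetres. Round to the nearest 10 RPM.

≈ 17510 RPM

Original rotor: r = 463 mm / 2 = 231.5 mm = 23.15 cm
RCF_original = 1.118 × 10⁻⁵ × 23.15 × (11810)² = 1.118 × 10⁻⁵ × 23.15 × 139,476,100 ≈ 36,098.8 × g
Target RCF = 1.5 × 36,098.8 ≈ 54,148.2 × g
54,148.2 = 1.118 × 10⁻⁵ × 15.8 × N²
N² = 54,148.2 / (17.6644 × 10⁻⁵) = 306,538,575
N ≈ √306,538,575 ≈ 17,508.2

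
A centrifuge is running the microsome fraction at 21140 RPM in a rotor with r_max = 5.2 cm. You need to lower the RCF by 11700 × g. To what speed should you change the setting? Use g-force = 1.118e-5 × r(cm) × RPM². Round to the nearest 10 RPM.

N₂ ≈ 15670 RPM

Current RCF = 1.118 × 10⁻⁵ × 5.2 × (21140)² = 1.118 × 10⁻⁵ × 5.2 × 446,899,600 ≈ 25,981 × g
Target RCF = 25,981 − 11,700 = 14,281 × g
N² = 14,281 / (5.8136 × 10⁻⁵) = 245,648,135
N ≈ √245,648,135 ≈ 15,673.2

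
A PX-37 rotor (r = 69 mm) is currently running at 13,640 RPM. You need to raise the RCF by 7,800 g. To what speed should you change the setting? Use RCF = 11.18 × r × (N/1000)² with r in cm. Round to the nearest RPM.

≈ 16946 RPM

r = 69 mm = 6.9 cm
Current RCF = 11.18 × 6.9 × (13.64)² = 11.18 × 6.9 × 186.0496 ≈ 14,352.2 × g
Target RCF = 14,352.2 + 7,800 = 22,152.2 × g
(N/1000)² = 22,152.2 / 77.142 = 287.1613
N = 1000 × √287.1613 ≈ 16,945.8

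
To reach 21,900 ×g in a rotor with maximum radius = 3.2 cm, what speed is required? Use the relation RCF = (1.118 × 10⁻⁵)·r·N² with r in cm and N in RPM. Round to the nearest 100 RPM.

21,900 = 1.118 × 10⁻⁵ × 3.2 × N²
N² = 21,900 / (3.5776 × 10⁻⁵) = 612,142,218
N ≈ √612,142,218 ≈ 24,741.5

24700 RPM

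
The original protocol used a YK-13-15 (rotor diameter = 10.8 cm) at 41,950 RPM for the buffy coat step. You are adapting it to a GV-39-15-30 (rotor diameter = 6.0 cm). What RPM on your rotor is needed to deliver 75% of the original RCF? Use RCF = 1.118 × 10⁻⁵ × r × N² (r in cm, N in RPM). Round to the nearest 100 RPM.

Original rotor: r = 10.8 / 2 = 5.4 cm
RCF_original = 1.118 × 10⁻⁵ × 5.4 × (41950)² = 1.118 × 10⁻⁵ × 5.4 × 1,759,802,500 ≈ 106,242.8 × g
Target RCF = 0.75 × 106,242.8 ≈ 79,682.1 × g
Your rotor: r = 6.0 / 2 = 3 cm
79,682.1 = 1.118 × 10⁻⁵ × 3 × N²
N² = 79,682.1 / (3.354 × 10⁻⁵) = 2,375,733,453
N ≈ √2,375,733,453 ≈ 48,741.5

≈ 48700 RPM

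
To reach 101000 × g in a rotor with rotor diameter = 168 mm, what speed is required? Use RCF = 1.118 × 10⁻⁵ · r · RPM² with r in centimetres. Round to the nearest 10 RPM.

r = 168 mm / 2 = 84 mm = 8.4 cm
101,000 = 1.118 × 10⁻⁵ × 8.4 × N²
N² = 101,000 / (9.3912 × 10⁻⁵) = 1,075,474,913
N ≈ √1,075,474,913 ≈ 32,794.4

N ≈ 32790 RPM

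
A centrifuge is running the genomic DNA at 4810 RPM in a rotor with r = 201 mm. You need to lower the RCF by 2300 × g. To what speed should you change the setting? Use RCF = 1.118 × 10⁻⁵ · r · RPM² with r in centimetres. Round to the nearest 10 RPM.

N₂ ≈ 3590 RPM

r = 201 mm = 20.1 cm
Current RCF = 1.118 × 10⁻⁵ × 20.1 × (4810)² = 1.118 × 10⁻⁵ × 20.1 × 23,136,100 ≈ 5,199.1 × g
Target RCF = 5,199.1 − 2,300 = 2,899.1 × g
N² = 2,899.1 / (22.4718 × 10⁻⁵) = 12,901,058
N ≈ √12,901,058 ≈ 3,591.8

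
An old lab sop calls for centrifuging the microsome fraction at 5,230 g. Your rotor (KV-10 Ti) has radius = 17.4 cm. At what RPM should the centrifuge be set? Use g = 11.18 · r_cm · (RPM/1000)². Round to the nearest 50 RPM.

RCF = 11.18 × r × (N/1000)²
5,230 = 11.18 × 17.4 × (N/1000)²
(N/1000)² = 5,230 / 194.532 = 26.88504
N = 1000 × √26.88504 ≈ 5,185.1

N ≈ 5200 RPM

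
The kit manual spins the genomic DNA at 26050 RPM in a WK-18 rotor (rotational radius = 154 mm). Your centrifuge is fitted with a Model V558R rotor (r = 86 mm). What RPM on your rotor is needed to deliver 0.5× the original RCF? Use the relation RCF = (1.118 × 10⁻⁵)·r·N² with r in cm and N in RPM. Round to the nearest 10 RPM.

Original rotor: r = 154 mm = 15.4 cm
RCF_original = 1.118 × 10⁻⁵ × 15.4 × (26050)² = 1.118 × 10⁻⁵ × 15.4 × 678,602,500 ≈ 116,836.3 × g
Target RCF = 0.5 × 116,836.3 ≈ 58,418.2 × g
Your rotor: r = 86 mm = 8.6 cm
58,418.2 = 1.118 × 10⁻⁵ × 8.6 × N²
N² = 58,418.2 / (9.6148 × 10⁻⁵) = 607,586,221
N ≈ √607,586,221 ≈ 24,649.3

24650 RPM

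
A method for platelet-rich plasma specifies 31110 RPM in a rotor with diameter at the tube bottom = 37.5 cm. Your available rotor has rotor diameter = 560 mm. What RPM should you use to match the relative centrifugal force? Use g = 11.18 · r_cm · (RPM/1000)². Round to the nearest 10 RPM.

Original rotor: r = 37.5 / 2 = 18.75 cm
RCF = 11.18 × r × (N/1000)²
RCF_original = 11.18 × 18.75 × (31.11)² = 11.18 × 18.75 × 967.8321 ≈ 202,881.8 × g
Your rotor: r = 560 mm / 2 = 280 mm = 28 cm
202,881.8 = 11.18 × 28 × (N/1000)²
(N/1000)² = 202,881.8 / 313.04 = 648.1018
N = 1000 × √648.1018 ≈ 25,457.8

25460 RPM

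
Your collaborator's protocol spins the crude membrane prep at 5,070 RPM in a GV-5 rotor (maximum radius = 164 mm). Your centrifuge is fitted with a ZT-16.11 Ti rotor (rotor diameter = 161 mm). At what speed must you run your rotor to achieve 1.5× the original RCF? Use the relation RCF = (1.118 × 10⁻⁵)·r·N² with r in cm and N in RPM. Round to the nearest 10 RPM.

8860 RPM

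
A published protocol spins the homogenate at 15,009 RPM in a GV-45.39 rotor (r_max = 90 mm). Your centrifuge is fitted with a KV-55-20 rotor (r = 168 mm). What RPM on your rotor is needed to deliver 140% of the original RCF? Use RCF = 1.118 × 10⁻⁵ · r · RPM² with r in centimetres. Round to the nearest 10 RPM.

Original rotor: r = 90 mm = 9.0 cm
RCF_original = 1.118 × 10⁻⁵ × 9 × (15009)² = 1.118 × 10⁻⁵ × 9 × 225,270,081 ≈ 22,666.7 × g
Target RCF = 1.4 × 22,666.7 ≈ 31,733.4 × g
Your rotor: r = 168 mm = 16.8 cm
31,733.4 = 1.118 × 10⁻⁵ × 16.8 × N²
N² = 31,733.4 / (18.7824 × 10⁻⁵) = 168,952,849
N ≈ √168,952,849 ≈ 12,998.2

≈ 13000 RPM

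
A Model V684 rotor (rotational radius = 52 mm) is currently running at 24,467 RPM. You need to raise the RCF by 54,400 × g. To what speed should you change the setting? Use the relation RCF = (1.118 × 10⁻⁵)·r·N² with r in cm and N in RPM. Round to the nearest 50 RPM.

N₂ ≈ 39150 RPM

r = 52 mm = 5.2 cm
Current RCF = 1.118 × 10⁻⁵ × 5.2 × (24467)² = 1.118 × 10⁻⁵ × 5.2 × 598,634,089 ≈ 34,802.2 × g
Target RCF = 34,802.2 + 54,400 = 89,202.2 × g
N² = 89,202.2 / (5.8136 × 10⁻⁵) = 1,534,371,130
N ≈ √1,534,371,130 ≈ 39,171.0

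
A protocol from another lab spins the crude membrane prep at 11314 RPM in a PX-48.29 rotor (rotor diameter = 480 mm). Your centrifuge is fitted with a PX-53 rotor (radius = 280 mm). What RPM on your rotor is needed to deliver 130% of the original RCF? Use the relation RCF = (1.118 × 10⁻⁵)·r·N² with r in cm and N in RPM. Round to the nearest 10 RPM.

≈ 11940 RPM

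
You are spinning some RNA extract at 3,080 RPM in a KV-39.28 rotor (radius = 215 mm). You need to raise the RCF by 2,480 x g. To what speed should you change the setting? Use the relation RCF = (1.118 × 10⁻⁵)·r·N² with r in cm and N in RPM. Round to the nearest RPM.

N₂ ≈ 4450 RPM

r = 215 mm = 21.5 cm
Current RCF = 1.118 × 10⁻⁵ × 21.5 × (3080)² = 1.118 × 10⁻⁵ × 21.5 × 9,486,400 ≈ 2,280.2 × g
Target RCF = 2,280.2 + 2,480 = 4,760.2 × g
N² = 4,760.2 / (24.037 × 10⁻⁵) = 19,803,636
N ≈ √19,803,636 ≈ 4,450.1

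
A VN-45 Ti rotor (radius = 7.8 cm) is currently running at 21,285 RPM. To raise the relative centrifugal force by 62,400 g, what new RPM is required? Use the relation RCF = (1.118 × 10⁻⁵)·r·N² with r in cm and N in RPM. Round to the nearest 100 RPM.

Current RCF = 1.118 × 10⁻⁵ × 7.8 × (21285)² = 1.118 × 10⁻⁵ × 7.8 × 453,051,225 ≈ 39,507.9 × g
Target RCF = 39,507.9 + 62,400 = 101,907.9 × g
N² = 101,907.9 / (8.7204 × 10⁻⁵) = 1,168,614,972
N ≈ √1,168,614,972 ≈ 34,185.0

34200 RPM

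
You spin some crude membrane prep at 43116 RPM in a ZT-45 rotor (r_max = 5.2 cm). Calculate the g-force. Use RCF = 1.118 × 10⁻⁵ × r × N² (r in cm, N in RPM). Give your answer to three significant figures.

RCF = 1.118 × 10⁻⁵ × r × N²
RCF = 1.118 × 10⁻⁵ × 5.2 × (43116)² = 1.118 × 10⁻⁵ × 5.2 × 1,858,989,456 ≈ 108,074.2 × g

108000 x g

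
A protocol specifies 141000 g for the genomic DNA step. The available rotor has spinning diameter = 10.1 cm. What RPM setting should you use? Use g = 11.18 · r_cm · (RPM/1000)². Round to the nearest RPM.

r = 10.1 / 2 = 5.05 cm
141,000 = 11.18 × 5.05 × (N/1000)²
(N/1000)² = 141,000 / 56.459 = 2497.387
N = 1000 × √2497.387 ≈ 49,973.9

49974 RPM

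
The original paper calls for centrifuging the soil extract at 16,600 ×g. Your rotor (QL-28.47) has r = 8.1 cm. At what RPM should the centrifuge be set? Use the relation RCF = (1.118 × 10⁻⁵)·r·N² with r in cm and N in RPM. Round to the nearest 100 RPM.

13500 RPM

RCF = 1.118 × 10⁻⁵ × r × N²
16,600 = 1.118 × 10⁻⁵ × 8.1 × N²
N² = 16,600 / (9.0558 × 10⁻⁵) = 183,307,935
N ≈ √183,307,935 ≈ 13,539.1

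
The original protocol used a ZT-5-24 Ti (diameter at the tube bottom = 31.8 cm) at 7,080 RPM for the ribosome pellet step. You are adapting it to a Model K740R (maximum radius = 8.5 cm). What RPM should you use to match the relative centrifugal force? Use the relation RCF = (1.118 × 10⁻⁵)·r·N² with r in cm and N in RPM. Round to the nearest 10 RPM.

9680 RPM

Original rotor: r = 31.8 / 2 = 15.9 cm
RCF_original = 1.118 × 10⁻⁵ × 15.9 × (7080)² = 1.118 × 10⁻⁵ × 15.9 × 50,126,400 ≈ 8,910.6 × g
8,910.6 = 1.118 × 10⁻⁵ × 8.5 × N²
N² = 8,910.6 / (9.503 × 10⁻⁵) = 93,766,179
N ≈ √93,766,179 ≈ 9,683.3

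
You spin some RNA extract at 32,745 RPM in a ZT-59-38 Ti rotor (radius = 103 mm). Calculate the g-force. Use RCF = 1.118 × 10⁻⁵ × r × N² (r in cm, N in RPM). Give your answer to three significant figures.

r = 103 mm = 10.3 cm
RCF = 1.118 × 10⁻⁵ × 10.3 × (32745)² = 1.118 × 10⁻⁵ × 10.3 × 1,072,235,025 ≈ 123,472.2 × g

RCF ≈ 123000 ×g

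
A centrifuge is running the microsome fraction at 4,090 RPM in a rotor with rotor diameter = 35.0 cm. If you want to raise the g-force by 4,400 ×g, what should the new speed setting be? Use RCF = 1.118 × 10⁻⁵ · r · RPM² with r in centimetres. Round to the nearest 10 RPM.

r = 35.0 / 2 = 17.5 cm
Current RCF = 1.118 × 10⁻⁵ × 17.5 × (4090)² = 1.118 × 10⁻⁵ × 17.5 × 16,728,100 ≈ 3,272.9 × g
Target RCF = 3,272.9 + 4,400 = 7,672.9 × g
N² = 7,672.9 / (19.565 × 10⁻⁵) = 39,217,480
N ≈ √39,217,480 ≈ 6,262.4

≈ 6260 RPM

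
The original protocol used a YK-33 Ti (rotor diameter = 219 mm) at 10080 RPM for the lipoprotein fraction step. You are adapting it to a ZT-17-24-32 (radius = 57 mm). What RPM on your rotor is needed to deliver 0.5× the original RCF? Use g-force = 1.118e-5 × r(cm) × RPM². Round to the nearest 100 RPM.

9900 RPM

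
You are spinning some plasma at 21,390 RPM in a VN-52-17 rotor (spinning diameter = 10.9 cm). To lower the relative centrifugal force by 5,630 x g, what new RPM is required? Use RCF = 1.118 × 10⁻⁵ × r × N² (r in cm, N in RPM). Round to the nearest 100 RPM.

19100 RPM

r = 10.9 / 2 = 5.45 cm
Current RCF = 1.118 × 10⁻⁵ × 5.45 × (21390)² = 1.118 × 10⁻⁵ × 5.45 × 457,532,100 ≈ 27,877.9 × g
Target RCF = 27,877.9 − 5,630 = 22,247.9 × g
N² = 22,247.9 / (6.0931 × 10⁻⁵) = 365,132,691
N ≈ √365,132,691 ≈ 19,108.4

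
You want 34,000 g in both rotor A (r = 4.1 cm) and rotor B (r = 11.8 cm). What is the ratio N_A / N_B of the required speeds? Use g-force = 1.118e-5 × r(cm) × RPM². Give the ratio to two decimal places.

At fixed RCF, N ∝ 1/√r, so N_A/N_B = √(r_B/r_A) = √(11.8/4.1) = √2.878049 = 1.6965.

1.70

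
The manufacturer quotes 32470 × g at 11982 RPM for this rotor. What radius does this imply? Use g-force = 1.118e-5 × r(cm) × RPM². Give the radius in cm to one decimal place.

≈ 20.2 cm

RCF = 1.118 × 10⁻⁵ × r × N²
32470 = 1.118 × 10⁻⁵ × r × (11982)²
r = 32470 / (1.118 × 10⁻⁵ × 143,568,324) = 32470 / 1605.094 ≈ 20.229 cm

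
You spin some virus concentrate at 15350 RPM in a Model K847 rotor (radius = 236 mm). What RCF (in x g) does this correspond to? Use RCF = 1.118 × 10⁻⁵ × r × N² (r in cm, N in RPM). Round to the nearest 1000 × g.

≈ 62000 x g

r = 236 mm = 23.6 cm
RCF = 1.118 × 10⁻⁵ × r × N²
RCF = 1.118 × 10⁻⁵ × 23.6 × (15350)² = 1.118 × 10⁻⁵ × 23.6 × 235,622,500 ≈ 62,168.5 × g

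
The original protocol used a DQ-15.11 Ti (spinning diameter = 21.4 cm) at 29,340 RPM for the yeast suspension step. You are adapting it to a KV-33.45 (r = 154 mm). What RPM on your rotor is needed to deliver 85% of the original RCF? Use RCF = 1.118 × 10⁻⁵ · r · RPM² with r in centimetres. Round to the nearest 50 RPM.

Original rotor: r = 21.4 / 2 = 10.7 cm
RCF = 1.118 × 10⁻⁵ × r × N²
RCF_original = 1.118 × 10⁻⁵ × 10.7 × (29340)² = 1.118 × 10⁻⁵ × 10.7 × 860,835,600 ≈ 102,978.3 × g
Target RCF = 0.85 × 102,978.3 ≈ 87,531.6 × g
Your rotor: r = 154 mm = 15.4 cm
87,531.6 = 1.118 × 10⁻⁵ × 15.4 × N²
N² = 87,531.6 / (17.2172 × 10⁻⁵) = 508,396,255
N ≈ √508,396,255 ≈ 22,547.6

≈ 22550 RPM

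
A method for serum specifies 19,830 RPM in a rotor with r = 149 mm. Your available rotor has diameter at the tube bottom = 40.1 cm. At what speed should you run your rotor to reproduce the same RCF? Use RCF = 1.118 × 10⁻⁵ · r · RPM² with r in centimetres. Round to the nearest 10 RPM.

Original rotor: r = 149 mm = 14.9 cm
RCF_original = 1.118 × 10⁻⁵ × 14.9 × (19830)² = 1.118 × 10⁻⁵ × 14.9 × 393,228,900 ≈ 65,504.9 × g
Your rotor: r = 40.1 / 2 = 20.05 cm
65,504.9 = 1.118 × 10⁻⁵ × 20.05 × N²
N² = 65,504.9 / (22.4159 × 10⁻⁵) = 292,225,162
N ≈ √292,225,162 ≈ 17,094.6

17090 RPM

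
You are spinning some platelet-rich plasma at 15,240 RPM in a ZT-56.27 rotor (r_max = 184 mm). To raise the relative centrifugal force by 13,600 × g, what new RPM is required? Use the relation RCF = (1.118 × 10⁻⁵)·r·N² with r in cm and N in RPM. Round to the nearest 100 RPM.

N₂ ≈ 17300 RPM

r = 184 mm = 18.4 cm
Current RCF = 1.118 × 10⁻⁵ × 18.4 × (15240)² = 1.118 × 10⁻⁵ × 18.4 × 232,257,600 ≈ 47,778.2 × g
Target RCF = 47,778.2 + 13,600 = 61,378.2 × g
N² = 61,378.2 / (20.5712 × 10⁻⁵) = 298,369,565
N ≈ √298,369,565 ≈ 17,273.4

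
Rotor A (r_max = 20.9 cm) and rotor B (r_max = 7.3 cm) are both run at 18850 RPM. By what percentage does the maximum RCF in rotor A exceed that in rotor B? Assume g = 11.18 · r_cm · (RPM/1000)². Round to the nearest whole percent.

186%

At equal RPM, RCF scales linearly with r: ratio = 20.9 / 7.3 = 2.8630.
So rotor A delivers 186.3% more g-force.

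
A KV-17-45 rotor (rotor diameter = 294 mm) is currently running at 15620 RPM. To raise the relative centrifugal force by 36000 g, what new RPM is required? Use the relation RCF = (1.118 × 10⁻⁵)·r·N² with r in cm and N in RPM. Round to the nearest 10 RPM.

21520 RPM

r = 294 mm / 2 = 147 mm = 14.7 cm
Current RCF = 1.118 × 10⁻⁵ × 14.7 × (15620)² = 1.118 × 10⁻⁵ × 14.7 × 243,984,400 ≈ 40,097.9 × g
Target RCF = 40,097.9 + 36,000 = 76,097.9 × g
N² = 76,097.9 / (16.4346 × 10⁻⁵) = 463,034,695
N ≈ √463,034,695 ≈ 21,518.2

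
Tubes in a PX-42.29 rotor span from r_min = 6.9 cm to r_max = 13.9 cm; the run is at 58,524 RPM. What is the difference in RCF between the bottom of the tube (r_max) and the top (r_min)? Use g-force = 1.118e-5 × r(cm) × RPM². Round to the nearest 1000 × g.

ΔRCF ≈ 268000 × g

RCF_max = 1.118 × 10⁻⁵ × 13.9 × (58524)² = 1.118 × 10⁻⁵ × 13.9 × 3,425,058,576 ≈ 532,261 × g
RCF_min = 1.118 × 10⁻⁵ × 6.9 × (58524)² = 1.118 × 10⁻⁵ × 6.9 × 3,425,058,576 ≈ 264,215.9 × g
ΔRCF = 532,261 − 264,215.9 = 268,045.1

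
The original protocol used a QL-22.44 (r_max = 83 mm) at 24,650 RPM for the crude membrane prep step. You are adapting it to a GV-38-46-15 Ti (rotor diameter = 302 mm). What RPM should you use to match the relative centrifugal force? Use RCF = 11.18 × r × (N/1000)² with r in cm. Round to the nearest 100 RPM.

Original rotor: r = 83 mm = 8.3 cm
RCF = 11.18 × r × (N/1000)²
RCF_original = 11.18 × 8.3 × (24.65)² = 11.18 × 8.3 × 607.6225 ≈ 56,383.7 × g
Your rotor: r = 302 mm / 2 = 151 mm = 15.1 cm
56,383.7 = 11.18 × 15.1 × (N/1000)²
(N/1000)² = 56,383.7 / 168.818 = 333.991
N = 1000 × √333.991 ≈ 18,275.4

18300 RPM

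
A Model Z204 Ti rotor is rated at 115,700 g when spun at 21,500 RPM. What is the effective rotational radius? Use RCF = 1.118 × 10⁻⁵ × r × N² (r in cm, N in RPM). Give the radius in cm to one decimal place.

115700 = 1.118 × 10⁻⁵ × r × (21500)²
r = 115700 / (1.118 × 10⁻⁵ × 462,250,000) = 115700 / 5167.955 ≈ 22.388 cm

22.4 cm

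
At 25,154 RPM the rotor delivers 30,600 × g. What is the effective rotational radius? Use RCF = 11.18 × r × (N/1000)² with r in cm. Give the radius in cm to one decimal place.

30600 = 11.18 × r × (25.154)²
r = 30600 / (11.18 × 632.723716) = 30600 / 7073.851 ≈ 4.326 cm

≈ 4.3 cm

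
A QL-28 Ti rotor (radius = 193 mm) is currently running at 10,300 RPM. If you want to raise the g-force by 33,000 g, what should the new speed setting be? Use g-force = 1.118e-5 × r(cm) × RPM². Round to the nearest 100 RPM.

r = 193 mm = 19.3 cm
Current RCF = 1.118 × 10⁻⁵ × 19.3 × (10300)² = 1.118 × 10⁻⁵ × 19.3 × 106,090,000 ≈ 22,891.5 × g
Target RCF = 22,891.5 + 33,000 = 55,891.5 × g
N² = 55,891.5 / (21.5774 × 10⁻⁵) = 259,027,964
N ≈ √259,027,964 ≈ 16,094.3

16100 RPM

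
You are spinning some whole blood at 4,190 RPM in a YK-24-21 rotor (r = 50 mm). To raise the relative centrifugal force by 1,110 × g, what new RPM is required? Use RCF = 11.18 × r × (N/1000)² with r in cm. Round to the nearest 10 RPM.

r = 50 mm = 5.0 cm
Current RCF = 11.18 × 5 × (4.19)² = 11.18 × 5 × 17.5561 ≈ 981.4 × g
Target RCF = 981.4 + 1,110 = 2,091.4 × g
(N/1000)² = 2,091.4 / 55.9 = 37.41324
N = 1000 × √37.41324 ≈ 6,116.6

N₂ ≈ 6120 RPM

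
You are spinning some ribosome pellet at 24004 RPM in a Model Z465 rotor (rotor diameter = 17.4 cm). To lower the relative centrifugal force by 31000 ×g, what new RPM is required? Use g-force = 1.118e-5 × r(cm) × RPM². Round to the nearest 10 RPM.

r = 17.4 / 2 = 8.7 cm
Current RCF = 1.118 × 10⁻⁵ × 8.7 × (24004)² = 1.118 × 10⁻⁵ × 8.7 × 576,192,016 ≈ 56,043.9 × g
Target RCF = 56,043.9 − 31,000 = 25,043.9 × g
N² = 25,043.9 / (9.7266 × 10⁻⁵) = 257,478,461
N ≈ √257,478,461 ≈ 16,046.1

16050 RPM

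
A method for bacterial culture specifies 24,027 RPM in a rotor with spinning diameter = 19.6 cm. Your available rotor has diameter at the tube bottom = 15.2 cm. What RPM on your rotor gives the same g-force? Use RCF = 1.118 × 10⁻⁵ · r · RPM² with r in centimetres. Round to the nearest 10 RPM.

Original rotor: r = 19.6 / 2 = 9.8 cm
RCF = 1.118 × 10⁻⁵ × r × N²
RCF_original = 1.118 × 10⁻⁵ × 9.8 × (24027)² = 1.118 × 10⁻⁵ × 9.8 × 577,296,729 ≈ 63,250.9 × g
Your rotor: r = 15.2 / 2 = 7.6 cm
63,250.9 = 1.118 × 10⁻⁵ × 7.6 × N²
N² = 63,250.9 / (8.4968 × 10⁻⁵) = 744,408,483
N ≈ √744,408,483 ≈ 27,283.9

≈ 27280 RPM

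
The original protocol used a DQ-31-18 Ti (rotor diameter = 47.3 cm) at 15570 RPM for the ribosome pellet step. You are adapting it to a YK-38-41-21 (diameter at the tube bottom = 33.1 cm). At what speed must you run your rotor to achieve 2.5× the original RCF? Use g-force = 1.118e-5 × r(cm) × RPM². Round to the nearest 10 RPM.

Original rotor: r = 47.3 / 2 = 23.65 cm
RCF = 1.118 × 10⁻⁵ × r × N²
RCF_original = 1.118 × 10⁻⁵ × 23.65 × (15570)² = 1.118 × 10⁻⁵ × 23.65 × 242,424,900 ≈ 64,098.8 × g
Target RCF = 2.5 × 64,098.8 ≈ 160,247 × g
Your rotor: r = 33.1 / 2 = 16.55 cm
160,247 = 1.118 × 10⁻⁵ × 16.55 × N²
N² = 160,247 / (18.5029 × 10⁻⁵) = 866,064,239
N ≈ √866,064,239 ≈ 29,429.0

29430 RPM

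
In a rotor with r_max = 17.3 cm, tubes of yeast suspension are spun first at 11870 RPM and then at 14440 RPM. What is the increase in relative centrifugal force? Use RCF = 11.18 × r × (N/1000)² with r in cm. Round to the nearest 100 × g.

RCF₁ = 11.18 × 17.3 × (11.87)² = 11.18 × 17.3 × 140.8969 ≈ 27,251.4 × g
RCF₂ = 11.18 × 17.3 × (14.44)² = 11.18 × 17.3 × 208.5136 ≈ 40,329.4 × g
Increase = 40,329.4 − 27,251.4 = 13,078

13100 × g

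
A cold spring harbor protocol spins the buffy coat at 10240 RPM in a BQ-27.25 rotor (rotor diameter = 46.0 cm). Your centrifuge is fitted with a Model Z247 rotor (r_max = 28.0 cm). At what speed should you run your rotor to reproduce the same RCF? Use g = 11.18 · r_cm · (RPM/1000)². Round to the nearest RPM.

Original rotor: r = 46.0 / 2 = 23 cm
RCF_original = 11.18 × 23 × (10.24)² = 11.18 × 23 × 104.8576 ≈ 26,963.1 × g
26,963.1 = 11.18 × 28 × (N/1000)²
(N/1000)² = 26,963.1 / 313.04 = 86.13308
N = 1000 × √86.13308 ≈ 9,280.8

≈ 9281 RPM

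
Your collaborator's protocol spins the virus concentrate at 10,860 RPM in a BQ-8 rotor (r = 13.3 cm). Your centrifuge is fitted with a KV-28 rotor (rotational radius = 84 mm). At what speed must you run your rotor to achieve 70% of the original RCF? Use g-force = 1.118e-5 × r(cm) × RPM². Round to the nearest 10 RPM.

RCF_original = 1.118 × 10⁻⁵ × 13.3 × (10860)² = 1.118 × 10⁻⁵ × 13.3 × 117,939,600 ≈ 17,536.9 × g
Target RCF = 0.7 × 17,536.9 ≈ 12,275.8 × g
Your rotor: r = 84 mm = 8.4 cm
12,275.8 = 1.118 × 10⁻⁵ × 8.4 × N²
N² = 12,275.8 / (9.3912 × 10⁻⁵) = 130,715,989
N ≈ √130,715,989 ≈ 11,433.1

≈ 11430 RPM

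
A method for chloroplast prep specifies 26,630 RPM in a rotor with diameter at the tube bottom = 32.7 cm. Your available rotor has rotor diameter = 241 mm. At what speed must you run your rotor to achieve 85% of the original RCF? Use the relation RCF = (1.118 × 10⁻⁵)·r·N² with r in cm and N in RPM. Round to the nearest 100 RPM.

Original rotor: r = 32.7 / 2 = 16.35 cm
RCF = 1.118 × 10⁻⁵ × r × N²
RCF_original = 1.118 × 10⁻⁵ × 16.35 × (26630)² = 1.118 × 10⁻⁵ × 16.35 × 709,156,900 ≈ 129,628.9 × g
Target RCF = 0.85 × 129,628.9 ≈ 110,184.6 × g
Your rotor: r = 241 mm / 2 = 120.5 mm = 12.05 cm
110,184.6 = 1.118 × 10⁻⁵ × 12.05 × N²
N² = 110,184.6 / (13.4719 × 10⁻⁵) = 817,884,634
N ≈ √817,884,634 ≈ 28,598.7

28600 RPM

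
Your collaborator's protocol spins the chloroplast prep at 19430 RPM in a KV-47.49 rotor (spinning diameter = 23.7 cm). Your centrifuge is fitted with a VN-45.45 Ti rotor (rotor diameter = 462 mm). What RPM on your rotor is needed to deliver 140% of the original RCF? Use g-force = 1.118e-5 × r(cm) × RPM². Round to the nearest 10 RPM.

16470 RPM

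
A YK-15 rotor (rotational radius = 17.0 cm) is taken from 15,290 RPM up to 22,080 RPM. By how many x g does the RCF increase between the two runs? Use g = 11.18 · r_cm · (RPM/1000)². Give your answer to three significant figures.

48200 x g

RCF₁ = 11.18 × 17 × (15.29)² = 11.18 × 17 × 233.7841 ≈ 44,433 × g
RCF₂ = 11.18 × 17 × (22.08)² = 11.18 × 17 × 487.5264 ≈ 92,659.3 × g
Increase = 92,659.3 − 44,433 = 48,226.3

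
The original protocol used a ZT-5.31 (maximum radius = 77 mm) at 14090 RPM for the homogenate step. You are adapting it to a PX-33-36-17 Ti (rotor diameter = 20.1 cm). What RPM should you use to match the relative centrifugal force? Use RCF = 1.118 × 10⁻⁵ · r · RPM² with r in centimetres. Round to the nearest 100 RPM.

12300 RPM

Original rotor: r = 77 mm = 7.7 cm
RCF = 1.118 × 10⁻⁵ × r × N²
RCF_original = 1.118 × 10⁻⁵ × 7.7 × (14090)² = 1.118 × 10⁻⁵ × 7.7 × 198,528,100 ≈ 17,090.5 × g
Your rotor: r = 20.1 / 2 = 10.05 cm
17,090.5 = 1.118 × 10⁻⁵ × 10.05 × N²
N² = 17,090.5 / (11.2359 × 10⁻⁵) = 152,106,195
N ≈ √152,106,195 ≈ 12,333.1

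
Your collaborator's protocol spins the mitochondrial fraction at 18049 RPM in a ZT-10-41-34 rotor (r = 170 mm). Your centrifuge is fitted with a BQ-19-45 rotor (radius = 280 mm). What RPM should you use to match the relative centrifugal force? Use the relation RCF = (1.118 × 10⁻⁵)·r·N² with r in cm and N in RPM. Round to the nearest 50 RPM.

14050 RPM

Original rotor: r = 170 mm = 17.0 cm
RCF_original = 1.118 × 10⁻⁵ × 17 × (18049)² = 1.118 × 10⁻⁵ × 17 × 325,766,401 ≈ 61,915.2 × g
Your rotor: r = 280 mm = 28.0 cm
61,915.2 = 1.118 × 10⁻⁵ × 28 × N²
N² = 61,915.2 / (31.304 × 10⁻⁵) = 197,786,864
N ≈ √197,786,864 ≈ 14,063.7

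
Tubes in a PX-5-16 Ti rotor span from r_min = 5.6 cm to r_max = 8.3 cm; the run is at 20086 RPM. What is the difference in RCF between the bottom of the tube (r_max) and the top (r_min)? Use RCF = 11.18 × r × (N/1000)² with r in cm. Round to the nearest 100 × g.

ΔRCF ≈ 12200 × g

RCF_max = 11.18 × 8.3 × (20.086)² = 11.18 × 8.3 × 403.447396 ≈ 37,437.5 × g
RCF_min = 11.18 × 5.6 × (20.086)² = 11.18 × 5.6 × 403.447396 ≈ 25,259 × g
ΔRCF = 37,437.5 − 25,259 = 12,178.5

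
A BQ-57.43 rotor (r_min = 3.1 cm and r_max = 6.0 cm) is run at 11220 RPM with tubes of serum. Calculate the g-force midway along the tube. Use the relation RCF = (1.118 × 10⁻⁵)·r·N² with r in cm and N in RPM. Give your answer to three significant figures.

RCF ≈ 6400 ×g

r_avg = (3.1 + 6.0) / 2 = 4.55 cm
RCF = 1.118 × 10⁻⁵ × 4.55 × (11220)² = 1.118 × 10⁻⁵ × 4.55 × 125,888,400 ≈ 6,403.8 × g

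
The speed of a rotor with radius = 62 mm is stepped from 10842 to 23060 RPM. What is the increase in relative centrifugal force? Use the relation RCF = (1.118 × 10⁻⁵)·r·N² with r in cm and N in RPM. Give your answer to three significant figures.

r = 62 mm = 6.2 cm
RCF₁ = 1.118 × 10⁻⁵ × 6.2 × (10842)² = 1.118 × 10⁻⁵ × 6.2 × 117,548,964 ≈ 8,148 × g
RCF₂ = 1.118 × 10⁻⁵ × 6.2 × (23060)² = 1.118 × 10⁻⁵ × 6.2 × 531,763,600 ≈ 36,859.7 × g
Increase = 36,859.7 − 8,148 = 28,711.7

≈ 28700 × g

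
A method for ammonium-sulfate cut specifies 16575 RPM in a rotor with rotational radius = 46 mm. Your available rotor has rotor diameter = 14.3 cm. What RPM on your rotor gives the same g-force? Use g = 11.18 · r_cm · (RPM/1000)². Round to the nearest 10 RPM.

13290 RPM

Original rotor: r = 46 mm = 4.6 cm
RCF_original = 11.18 × 4.6 × (16.575)² = 11.18 × 4.6 × 274.730625 ≈ 14,128.8 × g
Your rotor: r = 14.3 / 2 = 7.15 cm
14,128.8 = 11.18 × 7.15 × (N/1000)²
(N/1000)² = 14,128.8 / 79.937 = 176.7492
N = 1000 × √176.7492 ≈ 13,294.7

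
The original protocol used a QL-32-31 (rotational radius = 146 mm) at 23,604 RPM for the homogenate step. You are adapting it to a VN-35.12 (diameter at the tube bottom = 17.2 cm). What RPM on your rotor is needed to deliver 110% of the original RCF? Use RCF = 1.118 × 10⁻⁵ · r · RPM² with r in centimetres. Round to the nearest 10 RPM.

32260 RPM

Original rotor: r = 146 mm = 14.6 cm
RCF_original = 1.118 × 10⁻⁵ × 14.6 × (23604)² = 1.118 × 10⁻⁵ × 14.6 × 557,148,816 ≈ 90,942.3 × g
Target RCF = 1.1 × 90,942.3 ≈ 100,036.5 × g
Your rotor: r = 17.2 / 2 = 8.6 cm
100,036.5 = 1.118 × 10⁻⁵ × 8.6 × N²
N² = 100,036.5 / (9.6148 × 10⁻⁵) = 1,040,442,859
N ≈ √1,040,442,859 ≈ 32,255.9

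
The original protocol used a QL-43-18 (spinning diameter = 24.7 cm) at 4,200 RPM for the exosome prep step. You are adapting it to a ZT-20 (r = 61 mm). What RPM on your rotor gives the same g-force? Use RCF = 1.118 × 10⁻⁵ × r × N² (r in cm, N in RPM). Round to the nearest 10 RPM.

5980 RPM

Original rotor: r = 24.7 / 2 = 12.35 cm
RCF = 1.118 × 10⁻⁵ × r × N²
RCF_original = 1.118 × 10⁻⁵ × 12.35 × (4200)² = 1.118 × 10⁻⁵ × 12.35 × 17,640,000 ≈ 2,435.6 × g
Your rotor: r = 61 mm = 6.1 cm
2,435.6 = 1.118 × 10⁻⁵ × 6.1 × N²
N² = 2,435.6 / (6.8198 × 10⁻⁵) = 35,713,657
N ≈ √35,713,657 ≈ 5,976.1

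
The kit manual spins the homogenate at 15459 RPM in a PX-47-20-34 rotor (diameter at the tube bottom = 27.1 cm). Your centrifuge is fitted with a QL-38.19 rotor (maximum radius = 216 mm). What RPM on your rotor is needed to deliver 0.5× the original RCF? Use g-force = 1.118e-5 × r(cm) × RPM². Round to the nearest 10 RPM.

8660 RPM

Original rotor: r = 27.1 / 2 = 13.55 cm
RCF = 1.118 × 10⁻⁵ × r × N²
RCF_original = 1.118 × 10⁻⁵ × 13.55 × (15459)² = 1.118 × 10⁻⁵ × 13.55 × 238,980,681 ≈ 36,202.9 × g
Target RCF = 0.5 × 36,202.9 ≈ 18,101.5 × g
Your rotor: r = 216 mm = 21.6 cm
18,101.5 = 1.118 × 10⁻⁵ × 21.6 × N²
N² = 18,101.5 / (24.1488 × 10⁻⁵) = 74,958,176
N ≈ √74,958,176 ≈ 8,657.8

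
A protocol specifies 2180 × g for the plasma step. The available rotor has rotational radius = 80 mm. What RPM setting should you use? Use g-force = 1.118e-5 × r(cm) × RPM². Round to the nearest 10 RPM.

≈ 4940 RPM

r = 80 mm = 8.0 cm
2,180 = 1.118 × 10⁻⁵ × 8 × N²
N² = 2,180 / (8.944 × 10⁻⁵) = 24,373,882
N ≈ √24,373,882 ≈ 4,937.0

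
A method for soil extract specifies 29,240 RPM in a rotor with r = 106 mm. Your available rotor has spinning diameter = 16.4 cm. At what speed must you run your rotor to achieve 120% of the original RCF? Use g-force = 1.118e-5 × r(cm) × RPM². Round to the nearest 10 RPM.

≈ 36420 RPM

Original rotor: r = 106 mm = 10.6 cm
RCF_original = 1.118 × 10⁻⁵ × 10.6 × (29240)² = 1.118 × 10⁻⁵ × 10.6 × 854,977,600 ≈ 101,321.7 × g
Target RCF = 1.2 × 101,321.7 ≈ 121,586 × g
Your rotor: r = 16.4 / 2 = 8.2 cm
121,586 = 1.118 × 10⁻⁵ × 8.2 × N²
N² = 121,586 / (9.1676 × 10⁻⁵) = 1,326,257,690
N ≈ √1,326,257,690 ≈ 36,417.8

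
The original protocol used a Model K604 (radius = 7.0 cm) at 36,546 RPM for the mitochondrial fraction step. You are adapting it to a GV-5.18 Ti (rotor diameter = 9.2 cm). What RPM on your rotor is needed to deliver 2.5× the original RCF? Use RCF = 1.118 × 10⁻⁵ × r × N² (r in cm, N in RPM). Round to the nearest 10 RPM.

RCF_original = 1.118 × 10⁻⁵ × 7 × (36546)² = 1.118 × 10⁻⁵ × 7 × 1,335,610,116 ≈ 104,524.8 × g
Target RCF = 2.5 × 104,524.8 ≈ 261,312 × g
Your rotor: r = 9.2 / 2 = 4.6 cm
261,312 = 1.118 × 10⁻⁵ × 4.6 × N²
N² = 261,312 / (5.1428 × 10⁻⁵) = 5,081,123,124
N ≈ √5,081,123,124 ≈ 71,282.0

≈ 71280 RPM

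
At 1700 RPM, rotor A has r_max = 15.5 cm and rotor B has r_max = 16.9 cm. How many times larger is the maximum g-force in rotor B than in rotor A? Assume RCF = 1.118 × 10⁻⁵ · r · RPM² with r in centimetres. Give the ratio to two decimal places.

1.09

At fixed N, RCF ∝ r, so RCF_B/RCF_A = r_B/r_A = 16.9 / 15.5 = 1.0903.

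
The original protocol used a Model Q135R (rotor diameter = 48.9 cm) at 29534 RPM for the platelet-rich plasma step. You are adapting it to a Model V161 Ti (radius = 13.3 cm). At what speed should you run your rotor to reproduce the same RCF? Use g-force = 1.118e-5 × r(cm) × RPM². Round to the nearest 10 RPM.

Original rotor: r = 48.9 / 2 = 24.45 cm
RCF_original = 1.118 × 10⁻⁵ × 24.45 × (29534)² = 1.118 × 10⁻⁵ × 24.45 × 872,257,156 ≈ 238,432.4 × g
238,432.4 = 1.118 × 10⁻⁵ × 13.3 × N²
N² = 238,432.4 / (14.8694 × 10⁻⁵) = 1,603,510,565
N ≈ √1,603,510,565 ≈ 40,043.9

40040 RPM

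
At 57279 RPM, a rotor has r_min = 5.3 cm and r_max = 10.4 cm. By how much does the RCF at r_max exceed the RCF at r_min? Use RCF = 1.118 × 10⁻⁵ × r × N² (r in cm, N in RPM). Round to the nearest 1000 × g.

187000 x g

RCF_max = 1.118 × 10⁻⁵ × 10.4 × (57279)² = 1.118 × 10⁻⁵ × 10.4 × 3,280,883,841 ≈ 381,474.9 × g
RCF_min = 1.118 × 10⁻⁵ × 5.3 × (57279)² = 1.118 × 10⁻⁵ × 5.3 × 3,280,883,841 ≈ 194,405.5 × g
ΔRCF = 381,474.9 − 194,405.5 = 187,069.4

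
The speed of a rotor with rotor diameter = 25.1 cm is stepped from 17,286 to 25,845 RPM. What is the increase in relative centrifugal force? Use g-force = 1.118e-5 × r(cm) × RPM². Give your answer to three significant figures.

r = 25.1 / 2 = 12.55 cm
RCF₁ = 1.118 × 10⁻⁵ × 12.55 × (17286)² = 1.118 × 10⁻⁵ × 12.55 × 298,805,796 ≈ 41,925.1 × g
RCF₂ = 1.118 × 10⁻⁵ × 12.55 × (25845)² = 1.118 × 10⁻⁵ × 12.55 × 667,964,025 ≈ 93,721.4 × g
Increase = 93,721.4 − 41,925.1 = 51,796.3

51800 ×g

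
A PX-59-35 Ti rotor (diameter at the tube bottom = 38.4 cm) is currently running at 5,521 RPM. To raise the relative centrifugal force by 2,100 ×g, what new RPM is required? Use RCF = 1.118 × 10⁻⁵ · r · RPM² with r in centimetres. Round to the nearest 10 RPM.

N₂ ≈ 6350 RPM

r = 38.4 / 2 = 19.2 cm
Current RCF = 1.118 × 10⁻⁵ × 19.2 × (5521)² = 1.118 × 10⁻⁵ × 19.2 × 30,481,441 ≈ 6,543 × g
Target RCF = 6,543 + 2,100 = 8,643 × g
N² = 8,643 / (21.4656 × 10⁻⁵) = 40,264,423
N ≈ √40,264,423 ≈ 6,345.4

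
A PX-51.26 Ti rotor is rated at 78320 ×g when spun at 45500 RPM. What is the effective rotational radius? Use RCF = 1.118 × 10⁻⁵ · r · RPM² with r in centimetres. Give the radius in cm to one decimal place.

RCF = 1.118 × 10⁻⁵ × r × N²
78320 = 1.118 × 10⁻⁵ × r × (45500)²
r = 78320 / (1.118 × 10⁻⁵ × 2,070,250,000) = 78320 / 23145.4 ≈ 3.384 cm

r ≈ 3.4 cm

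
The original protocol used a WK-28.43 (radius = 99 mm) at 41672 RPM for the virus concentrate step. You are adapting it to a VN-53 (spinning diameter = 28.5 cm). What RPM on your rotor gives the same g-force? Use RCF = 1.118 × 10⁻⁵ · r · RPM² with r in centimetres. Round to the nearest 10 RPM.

≈ 34730 RPM

Original rotor: r = 99 mm = 9.9 cm
RCF_original = 1.118 × 10⁻⁵ × 9.9 × (41672)² = 1.118 × 10⁻⁵ × 9.9 × 1,736,555,584 ≈ 192,205.4 × g
Your rotor: r = 28.5 / 2 = 14.25 cm
192,205.4 = 1.118 × 10⁻⁵ × 14.25 × N²
N² = 192,205.4 / (15.9315 × 10⁻⁵) = 1,206,448,859
N ≈ √1,206,448,859 ≈ 34,734.0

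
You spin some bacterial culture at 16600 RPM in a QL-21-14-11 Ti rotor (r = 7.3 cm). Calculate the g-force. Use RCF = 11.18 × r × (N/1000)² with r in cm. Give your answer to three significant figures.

RCF ≈ 22500 x g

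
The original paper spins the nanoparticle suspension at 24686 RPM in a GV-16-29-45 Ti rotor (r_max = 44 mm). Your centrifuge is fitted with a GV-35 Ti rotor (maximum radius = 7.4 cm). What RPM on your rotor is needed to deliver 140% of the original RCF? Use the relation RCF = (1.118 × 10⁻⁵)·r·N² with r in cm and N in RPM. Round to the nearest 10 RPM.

22520 RPM

Original rotor: r = 44 mm = 4.4 cm
RCF_original = 1.118 × 10⁻⁵ × 4.4 × (24686)² = 1.118 × 10⁻⁵ × 4.4 × 609,398,596 ≈ 29,977.5 × g
Target RCF = 1.4 × 29,977.5 ≈ 41,968.5 × g
41,968.5 = 1.118 × 10⁻⁵ × 7.4 × N²
N² = 41,968.5 / (8.2732 × 10⁻⁵) = 507,282,551
N ≈ √507,282,551 ≈ 22,522.9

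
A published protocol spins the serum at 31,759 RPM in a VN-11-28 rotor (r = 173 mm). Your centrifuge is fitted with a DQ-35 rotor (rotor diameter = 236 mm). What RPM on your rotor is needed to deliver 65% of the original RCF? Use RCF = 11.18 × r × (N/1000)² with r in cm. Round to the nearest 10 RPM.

≈ 31000 RPM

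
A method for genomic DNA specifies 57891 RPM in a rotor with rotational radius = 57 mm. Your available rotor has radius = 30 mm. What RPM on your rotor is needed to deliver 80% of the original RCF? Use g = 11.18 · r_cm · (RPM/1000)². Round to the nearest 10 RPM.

≈ 71370 RPM

Original rotor: r = 57 mm = 5.7 cm
RCF_original = 11.18 × 5.7 × (57.891)² = 11.18 × 5.7 × 3,351.367881 ≈ 213,569.3 × g
Target RCF = 0.8 × 213,569.3 ≈ 170,855.4 × g
Your rotor: r = 30 mm = 3.0 cm
170,855.4 = 11.18 × 3 × (N/1000)²
(N/1000)² = 170,855.4 / 33.54 = 5094.079
N = 1000 × √5094.079 ≈ 71,372.8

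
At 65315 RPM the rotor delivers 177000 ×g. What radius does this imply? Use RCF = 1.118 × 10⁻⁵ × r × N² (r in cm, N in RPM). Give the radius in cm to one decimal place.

r ≈ 3.7 cm

177000 = 1.118 × 10⁻⁵ × r × (65315)²
r = 177000 / (1.118 × 10⁻⁵ × 4,266,049,225) = 177000 / 47694.43 ≈ 3.711 cm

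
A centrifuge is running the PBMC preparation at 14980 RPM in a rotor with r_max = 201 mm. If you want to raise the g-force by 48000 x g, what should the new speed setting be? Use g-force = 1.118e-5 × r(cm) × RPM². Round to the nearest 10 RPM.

≈ 20930 RPM

r = 201 mm = 20.1 cm
Current RCF = 1.118 × 10⁻⁵ × 20.1 × (14980)² = 1.118 × 10⁻⁵ × 20.1 × 224,400,400 ≈ 50,426.8 × g
Target RCF = 50,426.8 + 48,000 = 98,426.8 × g
N² = 98,426.8 / (22.4718 × 10⁻⁵) = 438,001,406
N ≈ √438,001,406 ≈ 20,928.5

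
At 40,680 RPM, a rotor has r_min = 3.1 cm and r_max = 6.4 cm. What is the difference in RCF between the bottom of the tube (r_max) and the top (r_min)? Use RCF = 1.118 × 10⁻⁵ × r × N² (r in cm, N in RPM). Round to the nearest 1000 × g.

ΔRCF = 1.118 × 10⁻⁵ × (r_max − r_min) × N² = 1.118 × 10⁻⁵ × 3.3 × 1,654,862,400 ≈ 61,054.5

61000 x g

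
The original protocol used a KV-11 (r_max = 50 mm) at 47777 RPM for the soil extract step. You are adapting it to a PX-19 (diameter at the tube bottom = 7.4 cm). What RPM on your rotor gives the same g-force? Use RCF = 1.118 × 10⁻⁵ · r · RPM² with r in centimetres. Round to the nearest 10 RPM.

≈ 55540 RPM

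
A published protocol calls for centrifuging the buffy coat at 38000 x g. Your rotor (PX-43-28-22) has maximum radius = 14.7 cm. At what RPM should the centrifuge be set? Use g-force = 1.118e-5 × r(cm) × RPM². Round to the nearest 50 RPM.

15200 RPM

38,000 = 1.118 × 10⁻⁵ × 14.7 × N²
N² = 38,000 / (16.4346 × 10⁻⁵) = 231,219,500
N ≈ √231,219,500 ≈ 15,205.9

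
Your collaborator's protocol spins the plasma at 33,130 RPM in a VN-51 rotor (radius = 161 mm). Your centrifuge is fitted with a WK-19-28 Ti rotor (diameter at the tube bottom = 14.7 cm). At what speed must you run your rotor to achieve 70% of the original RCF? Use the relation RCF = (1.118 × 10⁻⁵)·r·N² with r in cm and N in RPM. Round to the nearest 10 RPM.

≈ 41020 RPM

Original rotor: r = 161 mm = 16.1 cm
RCF_original = 1.118 × 10⁻⁵ × 16.1 × (33130)² = 1.118 × 10⁻⁵ × 16.1 × 1,097,596,900 ≈ 197,565.2 × g
Target RCF = 0.7 × 197,565.2 ≈ 138,295.6 × g
Your rotor: r = 14.7 / 2 = 7.35 cm
138,295.6 = 1.118 × 10⁻⁵ × 7.35 × N²
N² = 138,295.6 / (8.2173 × 10⁻⁵) = 1,682,981,028
N ≈ √1,682,981,028 ≈ 41,024.2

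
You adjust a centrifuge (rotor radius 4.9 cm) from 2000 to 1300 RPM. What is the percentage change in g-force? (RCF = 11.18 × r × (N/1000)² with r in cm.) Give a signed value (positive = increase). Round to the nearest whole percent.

-58%

RCF ∝ N², so the ratio is (1300/2000)² = (0.650000)² = 0.4225.
Change = 0.4225 − 1 = -0.5775 → -57.7%.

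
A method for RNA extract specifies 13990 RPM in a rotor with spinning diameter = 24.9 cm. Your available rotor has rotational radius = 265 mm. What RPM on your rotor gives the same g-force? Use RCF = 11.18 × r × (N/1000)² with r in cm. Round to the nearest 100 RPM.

≈ 9600 RPM

Original rotor: r = 24.9 / 2 = 12.45 cm
RCF_original = 11.18 × 12.45 × (13.99)² = 11.18 × 12.45 × 195.7201 ≈ 27,242.5 × g
Your rotor: r = 265 mm = 26.5 cm
27,242.5 = 11.18 × 26.5 × (N/1000)²
(N/1000)² = 27,242.5 / 296.27 = 91.9516
N = 1000 × √91.9516 ≈ 9,589.1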